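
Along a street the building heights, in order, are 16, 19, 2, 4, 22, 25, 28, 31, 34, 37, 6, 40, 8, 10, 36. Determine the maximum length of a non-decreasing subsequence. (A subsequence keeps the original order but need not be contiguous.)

Track the smallest tail for each achievable length (allowing ties):
16 → extends → [16]
19 → extends → [16, 19]
2 → replaces 16 → [2, 19]
4 → replaces 19 → [2, 4]
22 → extends → [2, 4, 22]
25 → extends → [2, 4, 22, 25]
28 → extends → [2, 4, 22, 25, 28]
31 → extends → [2, 4, 22, 25, 28, 31]
34 → extends → [2, 4, 22, 25, 28, 31, 34]
37 → extends → [2, 4, 22, 25, 28, 31, 34, 37]
6 → replaces 22 → [2, 4, 6, 25, 28, 31, 34, 37]
40 → extends → [2, 4, 6, 25, 28, 31, 34, 37, 40]
8 → replaces 25 → [2, 4, 6, 8, 28, 31, 34, 37, 40]
10 → replaces 28 → [2, 4, 6, 8, 10, 31, 34, 37, 40]
36 → replaces 37 → [2, 4, 6, 8, 10, 31, 34, 36, 40]
Nine tails, so the longest non-decreasing subsequence has length 9 (e.g. 16, 19, 22, 25, 28, 31, 34, 37, 40).

9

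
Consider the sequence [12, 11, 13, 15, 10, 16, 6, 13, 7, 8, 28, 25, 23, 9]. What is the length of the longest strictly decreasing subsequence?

4

Let dp[i] be the longest strictly decreasing subsequence ending at i:
i:      1  2  3  4  5  6  7  8  9 10 11 12 13 14
a[i]:  12 11 13 15 10 16  6 13  7  8 28 25 23  9
dp:     1  2  1  1  3  1  4  2  4  4  1  2  3  4
Maximum is 4.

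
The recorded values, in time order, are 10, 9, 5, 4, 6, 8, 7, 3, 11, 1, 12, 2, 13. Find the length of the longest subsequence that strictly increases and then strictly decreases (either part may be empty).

inc[i] = longest strictly increasing subsequence ending at i; dec[i] = longest strictly decreasing subsequence starting at i:
i:      1  2  3  4  5  6  7  8  9 10 11 12 13
a[i]:  10  9  5  4  6  8  7  3 11  1 12  2 13
inc:    1  1  1  1  2  3  3  1  4  1  5  2  6
dec:    6  5  4  3  3  4  3  2  2  1  2  1  1
Best peak at i=1 (value 10): inc=1, dec=6, length 1+6−1 = 6.

6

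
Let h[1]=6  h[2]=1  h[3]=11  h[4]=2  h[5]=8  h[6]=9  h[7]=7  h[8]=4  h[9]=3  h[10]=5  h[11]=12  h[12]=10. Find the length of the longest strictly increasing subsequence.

Track the smallest tail for each achievable length (strict):
6 → extends → [6]
1 → replaces 6 → [1]
11 → extends → [1, 11]
2 → replaces 11 → [1, 2]
8 → extends → [1, 2, 8]
9 → extends → [1, 2, 8, 9]
7 → replaces 8 → [1, 2, 7, 9]
4 → replaces 7 → [1, 2, 4, 9]
3 → replaces 4 → [1, 2, 3, 9]
5 → replaces 9 → [1, 2, 3, 5]
12 → extends → [1, 2, 3, 5, 12]
10 → replaces 12 → [1, 2, 3, 5, 10]
Five tails, so the longest strictly increasing subsequence has length 5 (e.g. 1, 2, 8, 9, 12).

5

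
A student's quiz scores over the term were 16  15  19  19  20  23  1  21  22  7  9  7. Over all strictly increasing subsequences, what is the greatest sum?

98

Let S[i] be the best sum of a strictly increasing subsequence ending at i:
i:      1  2  3  4  5  6  7  8  9 10 11 12
a[i]:  16 15 19 19 20 23  1 21 22  7  9  7
S:     16 15 35 35 55 78  1 76 98  8 17  8
Maximum is 98 (e.g. 16 + 19 + 20 + 21 + 22).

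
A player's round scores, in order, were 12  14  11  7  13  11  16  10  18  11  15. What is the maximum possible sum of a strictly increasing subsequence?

60

Let S[i] be the best sum of a strictly increasing subsequence ending at i:
i:      1  2  3  4  5  6  7  8  9 10 11
a[i]:  12 14 11  7 13 11 16 10 18 11 15
S:     12 26 11  7 25 18 42 17 60 28 43
Maximum is 60 (e.g. 12 + 14 + 16 + 18).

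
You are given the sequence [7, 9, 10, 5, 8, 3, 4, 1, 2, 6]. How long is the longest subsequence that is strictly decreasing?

Let dp[i] be the longest strictly decreasing subsequence ending at i:
i:      1  2  3  4  5  6  7  8  9 10
a[i]:   7  9 10  5  8  3  4  1  2  6
dp:     1  1  1  2  2  3  3  4  4  3
Maximum is 4.

4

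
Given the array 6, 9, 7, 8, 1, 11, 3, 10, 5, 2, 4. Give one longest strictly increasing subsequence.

6, 7, 8, 11

Patience tails give the LIS length; then backtrack through the dp parents:
6 → extends → [6]
9 → extends → [6, 9]
7 → replaces 9 → [6, 7]
8 → extends → [6, 7, 8]
1 → replaces 6 → [1, 7, 8]
11 → extends → [1, 7, 8, 11]
3 → replaces 7 → [1, 3, 8, 11]
10 → replaces 11 → [1, 3, 8, 10]
5 → replaces 8 → [1, 3, 5, 10]
2 → replaces 3 → [1, 2, 5, 10]
4 → replaces 5 → [1, 2, 4, 10]
Length 4; one witness is 6, 7, 8, 11.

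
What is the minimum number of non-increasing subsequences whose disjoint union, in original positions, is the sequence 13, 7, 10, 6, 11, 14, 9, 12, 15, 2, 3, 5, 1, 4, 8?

5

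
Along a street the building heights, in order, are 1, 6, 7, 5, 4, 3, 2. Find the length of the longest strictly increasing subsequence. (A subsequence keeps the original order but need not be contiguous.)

3

Let dp[i] be the length of the longest such subsequence ending at index i:
i:     1 2 3 4 5 6 7
a[i]:  1 6 7 5 4 3 2
dp:    1 2 3 2 2 2 2
Maximum dp value is 3.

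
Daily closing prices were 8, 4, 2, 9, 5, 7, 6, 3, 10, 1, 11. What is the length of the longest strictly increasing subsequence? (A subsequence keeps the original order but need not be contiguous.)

5

Track the smallest tail for each achievable length (strict):
8 → extends → [8]
4 → replaces 8 → [4]
2 → replaces 4 → [2]
9 → extends → [2, 9]
5 → replaces 9 → [2, 5]
7 → extends → [2, 5, 7]
6 → replaces 7 → [2, 5, 6]
3 → replaces 5 → [2, 3, 6]
10 → extends → [2, 3, 6, 10]
1 → replaces 2 → [1, 3, 6, 10]
11 → extends → [1, 3, 6, 10, 11]
Five tails, so the longest strictly increasing subsequence has length 5 (e.g. 4, 5, 7, 10, 11).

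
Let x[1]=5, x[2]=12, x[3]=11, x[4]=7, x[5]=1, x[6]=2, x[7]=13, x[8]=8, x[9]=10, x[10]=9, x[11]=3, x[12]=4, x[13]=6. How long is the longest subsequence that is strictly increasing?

5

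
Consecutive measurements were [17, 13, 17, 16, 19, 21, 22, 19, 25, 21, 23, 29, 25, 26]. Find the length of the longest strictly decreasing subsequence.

2

Negate each value so 'decreasing' becomes 'increasing', then run patience tails on the negated sequence:
-17 → extends → [-17]
-13 → extends → [-17, -13]
-17 → already a tail → [-17, -13]
-16 → replaces -13 → [-17, -16]
-19 → replaces -17 → [-19, -16]
-21 → replaces -19 → [-21, -16]
-22 → replaces -21 → [-22, -16]
-19 → replaces -16 → [-22, -19]
-25 → replaces -22 → [-25, -19]
-21 → replaces -19 → [-25, -21]
-23 → replaces -21 → [-25, -23]
-29 → replaces -25 → [-29, -23]
-25 → replaces -23 → [-29, -25]
-26 → replaces -25 → [-29, -26]
Two tails, so the longest strictly decreasing subsequence of the original has length 2.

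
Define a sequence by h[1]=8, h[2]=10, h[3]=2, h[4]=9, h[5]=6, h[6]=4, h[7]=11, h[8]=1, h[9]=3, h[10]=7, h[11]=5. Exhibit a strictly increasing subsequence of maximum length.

8, 10, 11

Patience tails give the LIS length; then backtrack through the dp parents:
8 → extends → [8]
10 → extends → [8, 10]
2 → replaces 8 → [2, 10]
9 → replaces 10 → [2, 9]
6 → replaces 9 → [2, 6]
4 → replaces 6 → [2, 4]
11 → extends → [2, 4, 11]
1 → replaces 2 → [1, 4, 11]
3 → replaces 4 → [1, 3, 11]
7 → replaces 11 → [1, 3, 7]
5 → replaces 7 → [1, 3, 5]
Length 3; one witness is 8, 10, 11.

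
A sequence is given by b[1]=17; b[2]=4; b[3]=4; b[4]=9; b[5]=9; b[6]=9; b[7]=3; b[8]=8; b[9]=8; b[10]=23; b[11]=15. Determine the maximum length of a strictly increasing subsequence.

3

Let dp[i] be the length of the longest such subsequence ending at index i:
i:      1  2  3  4  5  6  7  8  9 10 11
b[i]:  17  4  4  9  9  9  3  8  8 23 15
dp:     1  1  1  2  2  2  1  2  2  3  3
Maximum dp value is 3.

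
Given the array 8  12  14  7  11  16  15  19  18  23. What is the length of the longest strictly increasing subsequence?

6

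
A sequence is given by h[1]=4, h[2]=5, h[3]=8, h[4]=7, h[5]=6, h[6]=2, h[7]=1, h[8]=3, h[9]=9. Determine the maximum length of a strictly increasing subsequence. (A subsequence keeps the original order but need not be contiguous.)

4

Let dp[i] be the length of the longest such subsequence ending at index i:
i:     1 2 3 4 5 6 7 8 9
h[i]:  4 5 8 7 6 2 1 3 9
dp:    1 2 3 3 3 1 1 2 4
Maximum dp value is 4.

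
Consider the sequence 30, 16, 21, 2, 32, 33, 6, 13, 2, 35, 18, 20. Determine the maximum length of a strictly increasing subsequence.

5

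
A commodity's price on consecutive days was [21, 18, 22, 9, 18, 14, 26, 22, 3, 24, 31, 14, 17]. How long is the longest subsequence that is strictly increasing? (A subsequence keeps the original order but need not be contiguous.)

Let dp[i] be the length of the longest such subsequence ending at index i:
i:      1  2  3  4  5  6  7  8  9 10 11 12 13
a[i]:  21 18 22  9 18 14 26 22  3 24 31 14 17
dp:     1  1  2  1  2  2  3  3  1  4  5  2  3
Maximum dp value is 5.

5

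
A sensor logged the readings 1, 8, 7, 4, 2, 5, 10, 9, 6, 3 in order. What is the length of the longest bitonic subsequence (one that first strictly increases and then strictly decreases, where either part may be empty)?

inc[i] = longest strictly increasing subsequence ending at i; dec[i] = longest strictly decreasing subsequence starting at i:
i:      1  2  3  4  5  6  7  8  9 10
a[i]:   1  8  7  4  2  5 10  9  6  3
inc:    1  2  2  2  2  3  4  4  4  3
dec:    1  4  3  2  1  2  4  3  2  1
Best peak at i=7 (value 10): inc=4, dec=4, length 4+4−1 = 7.

7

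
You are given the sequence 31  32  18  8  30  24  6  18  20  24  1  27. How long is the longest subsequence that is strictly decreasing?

Negate each value so 'decreasing' becomes 'increasing', then run patience tails on the negated sequence:
-31 → extends → [-31]
-32 → replaces -31 → [-32]
-18 → extends → [-32, -18]
-8 → extends → [-32, -18, -8]
-30 → replaces -18 → [-32, -30, -8]
-24 → replaces -8 → [-32, -30, -24]
-6 → extends → [-32, -30, -24, -6]
-18 → replaces -6 → [-32, -30, -24, -18]
-20 → replaces -18 → [-32, -30, -24, -20]
-24 → already a tail → [-32, -30, -24, -20]
-1 → extends → [-32, -30, -24, -20, -1]
-27 → replaces -24 → [-32, -30, -27, -20, -1]
Five tails, so the longest strictly decreasing subsequence of the original has length 5.

5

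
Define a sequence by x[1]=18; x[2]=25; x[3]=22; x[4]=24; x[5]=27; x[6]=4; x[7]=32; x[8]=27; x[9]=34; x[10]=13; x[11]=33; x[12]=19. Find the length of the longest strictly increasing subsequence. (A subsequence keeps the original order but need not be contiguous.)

6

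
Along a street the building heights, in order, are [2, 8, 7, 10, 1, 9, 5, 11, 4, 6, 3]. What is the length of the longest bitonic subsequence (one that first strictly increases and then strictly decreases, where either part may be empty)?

inc[i] = longest strictly increasing subsequence ending at i; dec[i] = longest strictly decreasing subsequence starting at i:
i:      1  2  3  4  5  6  7  8  9 10 11
a[i]:   2  8  7 10  1  9  5 11  4  6  3
inc:    1  2  2  3  1  3  2  4  2  3  2
dec:    2  5  4  5  1  4  3  3  2  2  1
Best peak at i=4 (value 10): inc=3, dec=5, length 3+5−1 = 7.

7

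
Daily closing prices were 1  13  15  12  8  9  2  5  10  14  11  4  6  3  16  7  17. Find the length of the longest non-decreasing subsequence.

Let dp[i] be the length of the longest such subsequence ending at index i:
i:      1  2  3  4  5  6  7  8  9 10 11 12 13 14 15 16 17
a[i]:   1 13 15 12  8  9  2  5 10 14 11  4  6  3 16  7 17
dp:     1  2  3  2  2  3  2  3  4  5  5  3  4  3  6  5  7
Maximum dp value is 7.

7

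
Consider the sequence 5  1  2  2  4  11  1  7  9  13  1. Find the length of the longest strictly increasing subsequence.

Let dp[i] be the length of the longest such subsequence ending at index i:
i:      1  2  3  4  5  6  7  8  9 10 11
a[i]:   5  1  2  2  4 11  1  7  9 13  1
dp:     1  1  2  2  3  4  1  4  5  6  1
Maximum dp value is 6.

6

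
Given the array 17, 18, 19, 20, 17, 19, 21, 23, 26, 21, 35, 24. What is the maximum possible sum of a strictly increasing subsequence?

179

Let S[i] be the best sum of a strictly increasing subsequence ending at i:
i:       1   2   3   4   5   6   7   8   9  10  11  12
a[i]:   17  18  19  20  17  19  21  23  26  21  35  24
S:      17  35  54  74  17  54  95 118 144  95 179 142
Maximum is 179 (e.g. 17 + 18 + 19 + 20 + 21 + 23 + 26 + 35).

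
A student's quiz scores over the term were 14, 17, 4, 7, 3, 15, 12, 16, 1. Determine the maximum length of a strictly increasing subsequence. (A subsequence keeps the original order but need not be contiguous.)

4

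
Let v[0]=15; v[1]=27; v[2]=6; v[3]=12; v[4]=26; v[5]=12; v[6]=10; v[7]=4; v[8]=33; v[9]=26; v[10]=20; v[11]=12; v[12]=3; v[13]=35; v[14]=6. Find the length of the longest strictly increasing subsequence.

5

Let dp[i] be the length of the longest such subsequence ending at index i:
i:      0  1  2  3  4  5  6  7  8  9 10 11 12 13 14
v[i]:  15 27  6 12 26 12 10  4 33 26 20 12  3 35  6
dp:     1  2  1  2  3  2  2  1  4  3  3  3  1  5  2
Maximum dp value is 5.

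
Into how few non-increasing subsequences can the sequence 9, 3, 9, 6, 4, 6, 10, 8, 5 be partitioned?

Place each on the leftmost legal pile:
9 → new pile 1 (tops now [9])
3 → pile 1 (tops now [3])
9 → new pile 2 (tops now [3, 9])
6 → pile 2 (tops now [3, 6])
4 → pile 2 (tops now [3, 4])
6 → new pile 3 (tops now [3, 4, 6])
10 → new pile 4 (tops now [3, 4, 6, 10])
8 → pile 4 (tops now [3, 4, 6, 8])
5 → pile 3 (tops now [3, 4, 5, 8])
Four piles.

4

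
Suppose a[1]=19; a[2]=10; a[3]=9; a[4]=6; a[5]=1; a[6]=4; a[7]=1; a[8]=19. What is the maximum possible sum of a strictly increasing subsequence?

29

Let S[i] be the best sum of a strictly increasing subsequence ending at i:
i:      1  2  3  4  5  6  7  8
a[i]:  19 10  9  6  1  4  1 19
S:     19 10  9  6  1  5  1 29
Maximum is 29 (e.g. 10 + 19).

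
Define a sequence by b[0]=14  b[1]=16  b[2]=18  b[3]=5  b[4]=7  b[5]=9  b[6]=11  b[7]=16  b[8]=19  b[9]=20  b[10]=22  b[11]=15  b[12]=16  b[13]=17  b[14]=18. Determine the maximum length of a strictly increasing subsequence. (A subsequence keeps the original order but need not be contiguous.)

Let dp[i] be the length of the longest such subsequence ending at index i:
i:      0  1  2  3  4  5  6  7  8  9 10 11 12 13 14
b[i]:  14 16 18  5  7  9 11 16 19 20 22 15 16 17 18
dp:     1  2  3  1  2  3  4  5  6  7  8  5  6  7  8
Maximum dp value is 8.

8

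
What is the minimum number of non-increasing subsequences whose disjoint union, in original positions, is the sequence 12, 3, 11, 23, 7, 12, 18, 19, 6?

5

The minimum number of non-increasing subsequences covering a sequence equals the length of its longest strictly increasing subsequence.
LIS length is 5 (e.g. 3, 11, 12, 18, 19), so 5 piles are needed.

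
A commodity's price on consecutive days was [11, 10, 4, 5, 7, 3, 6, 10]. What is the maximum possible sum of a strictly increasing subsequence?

Let S[i] be the best sum of a strictly increasing subsequence ending at i:
i:      1  2  3  4  5  6  7  8
a[i]:  11 10  4  5  7  3  6 10
S:     11 10  4  9 16  3 15 26
Maximum is 26 (e.g. 4 + 5 + 7 + 10).

26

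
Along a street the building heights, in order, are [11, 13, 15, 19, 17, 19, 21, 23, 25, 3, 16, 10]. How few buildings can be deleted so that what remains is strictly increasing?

Fewest deletions = n − (longest strictly increasing subsequence).
Patience tails:
11 → extends → [11]
13 → extends → [11, 13]
15 → extends → [11, 13, 15]
19 → extends → [11, 13, 15, 19]
17 → replaces 19 → [11, 13, 15, 17]
19 → extends → [11, 13, 15, 17, 19]
21 → extends → [11, 13, 15, 17, 19, 21]
23 → extends → [11, 13, 15, 17, 19, 21, 23]
25 → extends → [11, 13, 15, 17, 19, 21, 23, 25]
3 → replaces 11 → [3, 13, 15, 17, 19, 21, 23, 25]
16 → replaces 17 → [3, 13, 15, 16, 19, 21, 23, 25]
10 → replaces 13 → [3, 10, 15, 16, 19, 21, 23, 25]
Longest strictly increasing subsequence has length 8, so deletions = 12 − 8 = 4.

4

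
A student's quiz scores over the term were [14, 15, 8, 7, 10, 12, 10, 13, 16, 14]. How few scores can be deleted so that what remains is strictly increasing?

Fewest deletions = n − (longest strictly increasing subsequence).
i:      1  2  3  4  5  6  7  8  9 10
a[i]:  14 15  8  7 10 12 10 13 16 14
dp:     1  2  1  1  2  3  2  4  5  5
max dp = 5, so deletions = 10 − 5 = 5.

5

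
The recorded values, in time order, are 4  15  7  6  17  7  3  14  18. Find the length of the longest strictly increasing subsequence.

Let dp[i] be the length of the longest such subsequence ending at index i:
i:      1  2  3  4  5  6  7  8  9
a[i]:   4 15  7  6 17  7  3 14 18
dp:     1  2  2  2  3  3  1  4  5
Maximum dp value is 5.

5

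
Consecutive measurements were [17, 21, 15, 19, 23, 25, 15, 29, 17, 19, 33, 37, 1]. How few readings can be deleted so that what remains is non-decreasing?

Fewest deletions = n − (longest non-decreasing subsequence).
Patience tails:
17 → extends → [17]
21 → extends → [17, 21]
15 → replaces 17 → [15, 21]
19 → replaces 21 → [15, 19]
23 → extends → [15, 19, 23]
25 → extends → [15, 19, 23, 25]
15 → replaces 19 → [15, 15, 23, 25]
29 → extends → [15, 15, 23, 25, 29]
17 → replaces 23 → [15, 15, 17, 25, 29]
19 → replaces 25 → [15, 15, 17, 19, 29]
33 → extends → [15, 15, 17, 19, 29, 33]
37 → extends → [15, 15, 17, 19, 29, 33, 37]
1 → replaces 15 → [1, 15, 17, 19, 29, 33, 37]
Longest non-decreasing subsequence has length 7, so deletions = 13 − 7 = 6.

6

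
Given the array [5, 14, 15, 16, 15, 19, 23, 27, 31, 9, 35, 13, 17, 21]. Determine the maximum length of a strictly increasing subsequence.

Track the smallest tail for each achievable length (strict):
5 → extends → [5]
14 → extends → [5, 14]
15 → extends → [5, 14, 15]
16 → extends → [5, 14, 15, 16]
15 → already a tail → [5, 14, 15, 16]
19 → extends → [5, 14, 15, 16, 19]
23 → extends → [5, 14, 15, 16, 19, 23]
27 → extends → [5, 14, 15, 16, 19, 23, 27]
31 → extends → [5, 14, 15, 16, 19, 23, 27, 31]
9 → replaces 14 → [5, 9, 15, 16, 19, 23, 27, 31]
35 → extends → [5, 9, 15, 16, 19, 23, 27, 31, 35]
13 → replaces 15 → [5, 9, 13, 16, 19, 23, 27, 31, 35]
17 → replaces 19 → [5, 9, 13, 16, 17, 23, 27, 31, 35]
21 → replaces 23 → [5, 9, 13, 16, 17, 21, 27, 31, 35]
Nine tails, so the longest strictly increasing subsequence has length 9 (e.g. 5, 14, 15, 16, 19, 23, 27, 31, 35).

9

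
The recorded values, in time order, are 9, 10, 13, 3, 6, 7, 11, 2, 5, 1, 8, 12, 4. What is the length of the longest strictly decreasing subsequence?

4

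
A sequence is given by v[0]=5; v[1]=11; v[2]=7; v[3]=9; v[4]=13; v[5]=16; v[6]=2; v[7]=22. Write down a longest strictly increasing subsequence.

Patience tails give the LIS length; then backtrack through the dp parents:
5 → extends → [5]
11 → extends → [5, 11]
7 → replaces 11 → [5, 7]
9 → extends → [5, 7, 9]
13 → extends → [5, 7, 9, 13]
16 → extends → [5, 7, 9, 13, 16]
2 → replaces 5 → [2, 7, 9, 13, 16]
22 → extends → [2, 7, 9, 13, 16, 22]
Length 6; one witness is 5, 7, 9, 13, 16, 22.

5, 7, 9, 13, 16, 22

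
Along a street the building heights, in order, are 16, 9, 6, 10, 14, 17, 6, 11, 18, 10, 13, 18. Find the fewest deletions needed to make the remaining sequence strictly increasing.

7

Fewest deletions = n − (longest strictly increasing subsequence).
Patience tails:
16 → extends → [16]
9 → replaces 16 → [9]
6 → replaces 9 → [6]
10 → extends → [6, 10]
14 → extends → [6, 10, 14]
17 → extends → [6, 10, 14, 17]
6 → already a tail → [6, 10, 14, 17]
11 → replaces 14 → [6, 10, 11, 17]
18 → extends → [6, 10, 11, 17, 18]
10 → already a tail → [6, 10, 11, 17, 18]
13 → replaces 17 → [6, 10, 11, 13, 18]
18 → already a tail → [6, 10, 11, 13, 18]
Longest strictly increasing subsequence has length 5, so deletions = 12 − 5 = 7.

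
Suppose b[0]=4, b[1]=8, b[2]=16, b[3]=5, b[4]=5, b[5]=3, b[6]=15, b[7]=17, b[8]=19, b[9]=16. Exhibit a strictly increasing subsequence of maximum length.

4, 8, 16, 17, 19

Patience tails give the LIS length; then backtrack through the dp parents:
4 → extends → [4]
8 → extends → [4, 8]
16 → extends → [4, 8, 16]
5 → replaces 8 → [4, 5, 16]
5 → already a tail → [4, 5, 16]
3 → replaces 4 → [3, 5, 16]
15 → replaces 16 → [3, 5, 15]
17 → extends → [3, 5, 15, 17]
19 → extends → [3, 5, 15, 17, 19]
16 → replaces 17 → [3, 5, 15, 16, 19]
Length 5; one witness is 4, 8, 16, 17, 19.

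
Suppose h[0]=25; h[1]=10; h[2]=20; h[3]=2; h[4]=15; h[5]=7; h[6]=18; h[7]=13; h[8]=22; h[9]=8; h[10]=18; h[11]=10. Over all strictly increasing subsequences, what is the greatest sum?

Let S[i] be the best sum of a strictly increasing subsequence ending at i:
i:      0  1  2  3  4  5  6  7  8  9 10 11
h[i]:  25 10 20  2 15  7 18 13 22  8 18 10
S:     25 10 30  2 25  9 43 23 65 17 43 27
Maximum is 65 (e.g. 10 + 15 + 18 + 22).

65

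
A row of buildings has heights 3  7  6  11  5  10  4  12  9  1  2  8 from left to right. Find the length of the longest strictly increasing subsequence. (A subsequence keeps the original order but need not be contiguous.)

Let dp[i] be the length of the longest such subsequence ending at index i:
i:      1  2  3  4  5  6  7  8  9 10 11 12
a[i]:   3  7  6 11  5 10  4 12  9  1  2  8
dp:     1  2  2  3  2  3  2  4  3  1  2  3
Maximum dp value is 4.

4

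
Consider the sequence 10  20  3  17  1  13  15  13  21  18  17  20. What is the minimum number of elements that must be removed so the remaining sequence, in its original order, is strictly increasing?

7

Fewest deletions = n − (longest strictly increasing subsequence).
Patience tails:
10 → extends → [10]
20 → extends → [10, 20]
3 → replaces 10 → [3, 20]
17 → replaces 20 → [3, 17]
1 → replaces 3 → [1, 17]
13 → replaces 17 → [1, 13]
15 → extends → [1, 13, 15]
13 → already a tail → [1, 13, 15]
21 → extends → [1, 13, 15, 21]
18 → replaces 21 → [1, 13, 15, 18]
17 → replaces 18 → [1, 13, 15, 17]
20 → extends → [1, 13, 15, 17, 20]
Longest strictly increasing subsequence has length 5, so deletions = 12 − 5 = 7.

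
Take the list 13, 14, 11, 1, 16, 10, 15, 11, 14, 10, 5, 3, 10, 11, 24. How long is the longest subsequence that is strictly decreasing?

Negate each value so 'decreasing' becomes 'increasing', then run patience tails on the negated sequence:
-13 → extends → [-13]
-14 → replaces -13 → [-14]
-11 → extends → [-14, -11]
-1 → extends → [-14, -11, -1]
-16 → replaces -14 → [-16, -11, -1]
-10 → replaces -1 → [-16, -11, -10]
-15 → replaces -11 → [-16, -15, -10]
-11 → replaces -10 → [-16, -15, -11]
-14 → replaces -11 → [-16, -15, -14]
-10 → extends → [-16, -15, -14, -10]
-5 → extends → [-16, -15, -14, -10, -5]
-3 → extends → [-16, -15, -14, -10, -5, -3]
-10 → already a tail → [-16, -15, -14, -10, -5, -3]
-11 → replaces -10 → [-16, -15, -14, -11, -5, -3]
-24 → replaces -16 → [-24, -15, -14, -11, -5, -3]
Six tails, so the longest strictly decreasing subsequence of the original has length 6.

6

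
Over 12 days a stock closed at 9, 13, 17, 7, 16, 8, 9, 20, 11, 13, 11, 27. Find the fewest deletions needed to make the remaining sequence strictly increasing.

Fewest deletions = n − (longest strictly increasing subsequence).
Patience tails:
9 → extends → [9]
13 → extends → [9, 13]
17 → extends → [9, 13, 17]
7 → replaces 9 → [7, 13, 17]
16 → replaces 17 → [7, 13, 16]
8 → replaces 13 → [7, 8, 16]
9 → replaces 16 → [7, 8, 9]
20 → extends → [7, 8, 9, 20]
11 → replaces 20 → [7, 8, 9, 11]
13 → extends → [7, 8, 9, 11, 13]
11 → already a tail → [7, 8, 9, 11, 13]
27 → extends → [7, 8, 9, 11, 13, 27]
Longest strictly increasing subsequence has length 6, so deletions = 12 − 6 = 6.

6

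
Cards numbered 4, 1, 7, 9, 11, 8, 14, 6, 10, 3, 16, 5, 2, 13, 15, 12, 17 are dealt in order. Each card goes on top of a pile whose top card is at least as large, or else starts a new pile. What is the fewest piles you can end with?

7

The minimum number of non-increasing subsequences covering a sequence equals the length of its longest strictly increasing subsequence.
LIS length is 7 (e.g. 4, 7, 9, 11, 14, 16, 17), so 7 piles are needed.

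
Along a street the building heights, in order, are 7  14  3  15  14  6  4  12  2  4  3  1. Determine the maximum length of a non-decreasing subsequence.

Track the smallest tail for each achievable length (allowing ties):
7 → extends → [7]
14 → extends → [7, 14]
3 → replaces 7 → [3, 14]
15 → extends → [3, 14, 15]
14 → replaces 15 → [3, 14, 14]
6 → replaces 14 → [3, 6, 14]
4 → replaces 6 → [3, 4, 14]
12 → replaces 14 → [3, 4, 12]
2 → replaces 3 → [2, 4, 12]
4 → replaces 12 → [2, 4, 4]
3 → replaces 4 → [2, 3, 4]
1 → replaces 2 → [1, 3, 4]
Three tails, so the longest non-decreasing subsequence has length 3 (e.g. 7, 14, 15).

3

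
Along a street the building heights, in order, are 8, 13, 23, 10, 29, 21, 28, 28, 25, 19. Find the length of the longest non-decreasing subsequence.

5

Track the smallest tail for each achievable length (allowing ties):
8 → extends → [8]
13 → extends → [8, 13]
23 → extends → [8, 13, 23]
10 → replaces 13 → [8, 10, 23]
29 → extends → [8, 10, 23, 29]
21 → replaces 23 → [8, 10, 21, 29]
28 → replaces 29 → [8, 10, 21, 28]
28 → extends → [8, 10, 21, 28, 28]
25 → replaces 28 → [8, 10, 21, 25, 28]
19 → replaces 21 → [8, 10, 19, 25, 28]
Five tails, so the longest non-decreasing subsequence has length 5 (e.g. 8, 13, 23, 28, 28).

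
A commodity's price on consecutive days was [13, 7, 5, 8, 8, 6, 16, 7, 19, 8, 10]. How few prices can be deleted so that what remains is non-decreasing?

6

Fewest deletions = n − (longest non-decreasing subsequence).
Patience tails:
13 → extends → [13]
7 → replaces 13 → [7]
5 → replaces 7 → [5]
8 → extends → [5, 8]
8 → extends → [5, 8, 8]
6 → replaces 8 → [5, 6, 8]
16 → extends → [5, 6, 8, 16]
7 → replaces 8 → [5, 6, 7, 16]
19 → extends → [5, 6, 7, 16, 19]
8 → replaces 16 → [5, 6, 7, 8, 19]
10 → replaces 19 → [5, 6, 7, 8, 10]
Longest non-decreasing subsequence has length 5, so deletions = 11 − 5 = 6.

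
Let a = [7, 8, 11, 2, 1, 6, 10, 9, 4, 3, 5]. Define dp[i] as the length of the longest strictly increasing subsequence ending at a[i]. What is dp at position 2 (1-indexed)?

2

dp[i] = 1 + max{dp[j] : j<i, a[j]<a[i]} (or 1 if no such j):
i:      1  2  3  4  5  6  7  8  9 10 11
a[i]:   7  8 11  2  1  6 10  9  4  3  5
dp:     1  2  3  1  1  2  3  3  2  2  3
At index 2 the value is 2.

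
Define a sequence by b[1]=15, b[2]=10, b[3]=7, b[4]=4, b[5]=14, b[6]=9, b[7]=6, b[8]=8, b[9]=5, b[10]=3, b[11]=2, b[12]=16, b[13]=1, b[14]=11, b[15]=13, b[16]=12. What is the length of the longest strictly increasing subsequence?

5

Track the smallest tail for each achievable length (strict):
15 → extends → [15]
10 → replaces 15 → [10]
7 → replaces 10 → [7]
4 → replaces 7 → [4]
14 → extends → [4, 14]
9 → replaces 14 → [4, 9]
6 → replaces 9 → [4, 6]
8 → extends → [4, 6, 8]
5 → replaces 6 → [4, 5, 8]
3 → replaces 4 → [3, 5, 8]
2 → replaces 3 → [2, 5, 8]
16 → extends → [2, 5, 8, 16]
1 → replaces 2 → [1, 5, 8, 16]
11 → replaces 16 → [1, 5, 8, 11]
13 → extends → [1, 5, 8, 11, 13]
12 → replaces 13 → [1, 5, 8, 11, 12]
Five tails, so the longest strictly increasing subsequence has length 5 (e.g. 4, 6, 8, 11, 13).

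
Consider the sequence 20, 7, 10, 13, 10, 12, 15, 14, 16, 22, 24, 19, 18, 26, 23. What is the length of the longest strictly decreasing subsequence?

Let dp[i] be the longest strictly decreasing subsequence ending at i:
i:      1  2  3  4  5  6  7  8  9 10 11 12 13 14 15
a[i]:  20  7 10 13 10 12 15 14 16 22 24 19 18 26 23
dp:     1  2  2  2  3  3  2  3  2  1  1  2  3  1  2
Maximum is 3.

3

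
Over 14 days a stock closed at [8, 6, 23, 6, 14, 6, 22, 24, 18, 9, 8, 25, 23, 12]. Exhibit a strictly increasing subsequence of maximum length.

Patience tails give the LIS length; then backtrack through the dp parents:
8 → extends → [8]
6 → replaces 8 → [6]
23 → extends → [6, 23]
6 → already a tail → [6, 23]
14 → replaces 23 → [6, 14]
6 → already a tail → [6, 14]
22 → extends → [6, 14, 22]
24 → extends → [6, 14, 22, 24]
18 → replaces 22 → [6, 14, 18, 24]
9 → replaces 14 → [6, 9, 18, 24]
8 → replaces 9 → [6, 8, 18, 24]
25 → extends → [6, 8, 18, 24, 25]
23 → replaces 24 → [6, 8, 18, 23, 25]
12 → replaces 18 → [6, 8, 12, 23, 25]
Length 5; one witness is 8, 14, 22, 24, 25.

8, 14, 22, 24, 25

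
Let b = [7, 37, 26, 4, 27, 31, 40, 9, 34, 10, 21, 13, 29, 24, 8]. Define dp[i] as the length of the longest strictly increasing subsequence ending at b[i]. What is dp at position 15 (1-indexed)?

dp[i] = 1 + max{dp[j] : j<i, b[j]<b[i]} (or 1 if no such j):
i:      1  2  3  4  5  6  7  8  9 10 11 12 13 14 15
b[i]:   7 37 26  4 27 31 40  9 34 10 21 13 29 24  8
dp:     1  2  2  1  3  4  5  2  5  3  4  4  5  5  2
At index 15 the value is 2.

2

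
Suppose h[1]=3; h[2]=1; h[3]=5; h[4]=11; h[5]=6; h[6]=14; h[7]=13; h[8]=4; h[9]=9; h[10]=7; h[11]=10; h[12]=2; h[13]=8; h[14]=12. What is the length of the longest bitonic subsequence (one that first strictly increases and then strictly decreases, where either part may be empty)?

8

inc[i] = longest strictly increasing subsequence ending at i; dec[i] = longest strictly decreasing subsequence starting at i:
i:      1  2  3  4  5  6  7  8  9 10 11 12 13 14
h[i]:   3  1  5 11  6 14 13  4  9  7 10  2  8 12
inc:    1  1  2  3  3  4  4  2  4  4  5  2  5  6
dec:    2  1  3  4  3  5  4  2  3  2  2  1  1  1
Best peak at i=6 (value 14): inc=4, dec=5, length 4+5−1 = 8.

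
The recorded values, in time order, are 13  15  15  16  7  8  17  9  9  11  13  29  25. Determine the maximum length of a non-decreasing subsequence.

Let dp[i] be the length of the longest such subsequence ending at index i:
i:      1  2  3  4  5  6  7  8  9 10 11 12 13
a[i]:  13 15 15 16  7  8 17  9  9 11 13 29 25
dp:     1  2  3  4  1  2  5  3  4  5  6  7  7
Maximum dp value is 7.

7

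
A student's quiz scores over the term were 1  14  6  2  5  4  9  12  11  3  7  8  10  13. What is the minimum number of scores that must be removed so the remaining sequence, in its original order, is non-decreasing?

7

Fewest deletions = n − (longest non-decreasing subsequence).
i:      1  2  3  4  5  6  7  8  9 10 11 12 13 14
a[i]:   1 14  6  2  5  4  9 12 11  3  7  8 10 13
dp:     1  2  2  2  3  3  4  5  5  3  4  5  6  7
max dp = 7, so deletions = 14 − 7 = 7.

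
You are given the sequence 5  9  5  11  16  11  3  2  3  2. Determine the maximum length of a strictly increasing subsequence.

Let dp[i] be the length of the longest such subsequence ending at index i:
i:      1  2  3  4  5  6  7  8  9 10
a[i]:   5  9  5 11 16 11  3  2  3  2
dp:     1  2  1  3  4  3  1  1  2  1
Maximum dp value is 4.

4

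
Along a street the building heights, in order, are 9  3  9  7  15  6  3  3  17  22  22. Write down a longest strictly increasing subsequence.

Patience tails give the LIS length; then backtrack through the dp parents:
9 → extends → [9]
3 → replaces 9 → [3]
9 → extends → [3, 9]
7 → replaces 9 → [3, 7]
15 → extends → [3, 7, 15]
6 → replaces 7 → [3, 6, 15]
3 → already a tail → [3, 6, 15]
3 → already a tail → [3, 6, 15]
17 → extends → [3, 6, 15, 17]
22 → extends → [3, 6, 15, 17, 22]
22 → already a tail → [3, 6, 15, 17, 22]
Length 5; one witness is 3, 9, 15, 17, 22.

3, 9, 15, 17, 22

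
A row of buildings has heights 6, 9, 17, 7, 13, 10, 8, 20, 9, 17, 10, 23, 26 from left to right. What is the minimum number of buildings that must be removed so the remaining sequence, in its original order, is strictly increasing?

6

Fewest deletions = n − (longest strictly increasing subsequence).
i:      1  2  3  4  5  6  7  8  9 10 11 12 13
a[i]:   6  9 17  7 13 10  8 20  9 17 10 23 26
dp:     1  2  3  2  3  3  3  4  4  5  5  6  7
max dp = 7, so deletions = 13 − 7 = 6.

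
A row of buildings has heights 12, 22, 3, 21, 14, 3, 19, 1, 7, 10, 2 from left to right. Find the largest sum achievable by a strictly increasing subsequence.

Let S[i] be the best sum of a strictly increasing subsequence ending at i:
i:      1  2  3  4  5  6  7  8  9 10 11
a[i]:  12 22  3 21 14  3 19  1  7 10  2
S:     12 34  3 33 26  3 45  1 10 20  3
Maximum is 45 (e.g. 12 + 14 + 19).

45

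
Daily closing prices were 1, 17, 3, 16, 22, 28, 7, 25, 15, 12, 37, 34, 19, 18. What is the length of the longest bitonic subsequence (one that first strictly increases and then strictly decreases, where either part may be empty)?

9

inc[i] = longest strictly increasing subsequence ending at i; dec[i] = longest strictly decreasing subsequence starting at i:
i:      1  2  3  4  5  6  7  8  9 10 11 12 13 14
a[i]:   1 17  3 16 22 28  7 25 15 12 37 34 19 18
inc:    1  2  2  3  4  5  3  5  4  4  6  6  5  5
dec:    1  4  1  3  3  4  1  3  2  1  4  3  2  1
Best peak at i=11 (value 37): inc=6, dec=4, length 6+4−1 = 9.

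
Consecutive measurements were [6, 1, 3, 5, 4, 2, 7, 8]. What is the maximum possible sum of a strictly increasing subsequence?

Let S[i] be the best sum of a strictly increasing subsequence ending at i:
i:      1  2  3  4  5  6  7  8
a[i]:   6  1  3  5  4  2  7  8
S:      6  1  4  9  8  3 16 24
Maximum is 24 (e.g. 1 + 3 + 5 + 7 + 8).

24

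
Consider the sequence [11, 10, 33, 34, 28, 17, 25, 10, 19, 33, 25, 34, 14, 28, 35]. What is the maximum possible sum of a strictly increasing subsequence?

Let S[i] be the best sum of a strictly increasing subsequence ending at i:
i:       1   2   3   4   5   6   7   8   9  10  11  12  13  14  15
a[i]:   11  10  33  34  28  17  25  10  19  33  25  34  14  28  35
S:      11  10  44  78  39  28  53  10  47  86  72 120  25 100 155
Maximum is 155 (e.g. 11 + 17 + 25 + 33 + 34 + 35).

155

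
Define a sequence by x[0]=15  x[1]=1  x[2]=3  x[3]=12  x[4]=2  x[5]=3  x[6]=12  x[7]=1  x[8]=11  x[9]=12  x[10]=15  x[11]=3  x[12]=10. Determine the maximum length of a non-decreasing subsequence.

Let dp[i] be the length of the longest such subsequence ending at index i:
i:      0  1  2  3  4  5  6  7  8  9 10 11 12
x[i]:  15  1  3 12  2  3 12  1 11 12 15  3 10
dp:     1  1  2  3  2  3  4  2  4  5  6  4  5
Maximum dp value is 6.

6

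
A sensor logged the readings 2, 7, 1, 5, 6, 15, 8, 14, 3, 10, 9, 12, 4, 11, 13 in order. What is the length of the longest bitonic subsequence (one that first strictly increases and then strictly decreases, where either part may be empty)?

8

inc[i] = longest strictly increasing subsequence ending at i; dec[i] = longest strictly decreasing subsequence starting at i:
i:      1  2  3  4  5  6  7  8  9 10 11 12 13 14 15
a[i]:   2  7  1  5  6 15  8 14  3 10  9 12  4 11 13
inc:    1  2  1  2  3  4  4  5  2  5  5  6  3  6  7
dec:    2  3  1  2  2  5  2  4  1  3  2  2  1  1  1
Best peak at i=6 (value 15): inc=4, dec=5, length 4+5−1 = 8.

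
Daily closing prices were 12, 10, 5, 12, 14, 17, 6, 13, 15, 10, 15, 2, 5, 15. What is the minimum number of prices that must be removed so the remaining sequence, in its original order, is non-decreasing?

8

Fewest deletions = n − (longest non-decreasing subsequence).
i:      1  2  3  4  5  6  7  8  9 10 11 12 13 14
a[i]:  12 10  5 12 14 17  6 13 15 10 15  2  5 15
dp:     1  1  1  2  3  4  2  3  4  3  5  1  2  6
max dp = 6, so deletions = 14 − 6 = 8.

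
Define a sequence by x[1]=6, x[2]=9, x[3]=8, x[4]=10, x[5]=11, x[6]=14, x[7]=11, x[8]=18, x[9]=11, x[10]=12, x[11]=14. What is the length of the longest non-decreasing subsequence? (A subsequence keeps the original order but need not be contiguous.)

Track the smallest tail for each achievable length (allowing ties):
6 → extends → [6]
9 → extends → [6, 9]
8 → replaces 9 → [6, 8]
10 → extends → [6, 8, 10]
11 → extends → [6, 8, 10, 11]
14 → extends → [6, 8, 10, 11, 14]
11 → replaces 14 → [6, 8, 10, 11, 11]
18 → extends → [6, 8, 10, 11, 11, 18]
11 → replaces 18 → [6, 8, 10, 11, 11, 11]
12 → extends → [6, 8, 10, 11, 11, 11, 12]
14 → extends → [6, 8, 10, 11, 11, 11, 12, 14]
Eight tails, so the longest non-decreasing subsequence has length 8 (e.g. 6, 9, 10, 11, 11, 11, 12, 14).

8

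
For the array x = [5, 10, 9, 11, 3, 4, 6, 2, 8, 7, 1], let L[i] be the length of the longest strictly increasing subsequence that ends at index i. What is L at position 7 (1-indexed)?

dp[i] = 1 + max{dp[j] : j<i, x[j]<x[i]} (or 1 if no such j):
i:      1  2  3  4  5  6  7  8  9 10 11
x[i]:   5 10  9 11  3  4  6  2  8  7  1
dp:     1  2  2  3  1  2  3  1  4  4  1
At index 7 the value is 3.

3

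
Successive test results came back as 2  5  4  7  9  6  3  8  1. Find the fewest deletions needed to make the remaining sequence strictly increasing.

5

Fewest deletions = n − (longest strictly increasing subsequence).
i:     1 2 3 4 5 6 7 8 9
a[i]:  2 5 4 7 9 6 3 8 1
dp:    1 2 2 3 4 3 2 4 1
max dp = 4, so deletions = 9 − 4 = 5.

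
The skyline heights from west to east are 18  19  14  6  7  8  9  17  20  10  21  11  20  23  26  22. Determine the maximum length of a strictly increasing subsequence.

Track the smallest tail for each achievable length (strict):
18 → extends → [18]
19 → extends → [18, 19]
14 → replaces 18 → [14, 19]
6 → replaces 14 → [6, 19]
7 → replaces 19 → [6, 7]
8 → extends → [6, 7, 8]
9 → extends → [6, 7, 8, 9]
17 → extends → [6, 7, 8, 9, 17]
20 → extends → [6, 7, 8, 9, 17, 20]
10 → replaces 17 → [6, 7, 8, 9, 10, 20]
21 → extends → [6, 7, 8, 9, 10, 20, 21]
11 → replaces 20 → [6, 7, 8, 9, 10, 11, 21]
20 → replaces 21 → [6, 7, 8, 9, 10, 11, 20]
23 → extends → [6, 7, 8, 9, 10, 11, 20, 23]
26 → extends → [6, 7, 8, 9, 10, 11, 20, 23, 26]
22 → replaces 23 → [6, 7, 8, 9, 10, 11, 20, 22, 26]
Nine tails, so the longest strictly increasing subsequence has length 9 (e.g. 6, 7, 8, 9, 17, 20, 21, 23, 26).

9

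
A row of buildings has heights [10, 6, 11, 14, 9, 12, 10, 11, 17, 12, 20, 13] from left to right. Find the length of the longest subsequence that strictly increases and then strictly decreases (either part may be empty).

7

inc[i] = longest strictly increasing subsequence ending at i; dec[i] = longest strictly decreasing subsequence starting at i:
i:      1  2  3  4  5  6  7  8  9 10 11 12
a[i]:  10  6 11 14  9 12 10 11 17 12 20 13
inc:    1  1  2  3  2  3  3  4  5  5  6  6
dec:    2  1  2  3  1  2  1  1  2  1  2  1
Best peak at i=11 (value 20): inc=6, dec=2, length 6+2−1 = 7.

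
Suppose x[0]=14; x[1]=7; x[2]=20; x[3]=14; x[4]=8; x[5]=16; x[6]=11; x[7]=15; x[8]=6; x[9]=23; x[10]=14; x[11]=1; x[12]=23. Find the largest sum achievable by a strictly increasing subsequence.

64

Let S[i] be the best sum of a strictly increasing subsequence ending at i:
i:      0  1  2  3  4  5  6  7  8  9 10 11 12
x[i]:  14  7 20 14  8 16 11 15  6 23 14  1 23
S:     14  7 34 21 15 37 26 41  6 64 40  1 64
Maximum is 64 (e.g. 7 + 8 + 11 + 15 + 23).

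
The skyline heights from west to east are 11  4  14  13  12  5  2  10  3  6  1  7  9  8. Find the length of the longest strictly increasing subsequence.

5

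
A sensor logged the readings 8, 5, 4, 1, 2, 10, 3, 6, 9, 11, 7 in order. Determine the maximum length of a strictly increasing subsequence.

Let dp[i] be the length of the longest such subsequence ending at index i:
i:      1  2  3  4  5  6  7  8  9 10 11
a[i]:   8  5  4  1  2 10  3  6  9 11  7
dp:     1  1  1  1  2  3  3  4  5  6  5
Maximum dp value is 6.

6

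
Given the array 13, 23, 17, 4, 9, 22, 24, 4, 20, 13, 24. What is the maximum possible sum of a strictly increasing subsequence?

76

Let S[i] be the best sum of a strictly increasing subsequence ending at i:
i:      1  2  3  4  5  6  7  8  9 10 11
a[i]:  13 23 17  4  9 22 24  4 20 13 24
S:     13 36 30  4 13 52 76  4 50 26 76
Maximum is 76 (e.g. 13 + 17 + 22 + 24).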